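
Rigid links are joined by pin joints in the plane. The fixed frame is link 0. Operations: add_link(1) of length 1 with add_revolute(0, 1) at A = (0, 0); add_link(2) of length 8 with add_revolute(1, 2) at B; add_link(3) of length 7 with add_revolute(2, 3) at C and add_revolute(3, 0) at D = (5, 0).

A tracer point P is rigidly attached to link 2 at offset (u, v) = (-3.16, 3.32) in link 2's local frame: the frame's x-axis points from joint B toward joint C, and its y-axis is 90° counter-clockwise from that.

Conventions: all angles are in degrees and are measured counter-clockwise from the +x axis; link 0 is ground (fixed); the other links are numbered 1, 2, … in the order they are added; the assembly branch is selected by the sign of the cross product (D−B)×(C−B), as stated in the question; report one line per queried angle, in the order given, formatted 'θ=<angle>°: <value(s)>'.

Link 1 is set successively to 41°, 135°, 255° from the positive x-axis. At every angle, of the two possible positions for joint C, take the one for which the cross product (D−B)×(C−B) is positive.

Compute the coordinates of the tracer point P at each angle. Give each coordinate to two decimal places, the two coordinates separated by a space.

A=(0,0), D=(5.00,0)
θ=41°: B = A + 1.00·(cos41°, sin41°) = (0.7547, 0.6561)
θ=41°: |BD| = 4.2957
θ=41°: circle(B,8.00) ∩ circle(D,7.00): a=3.8938, h=6.9885
θ=41°:   candidates: C₊=(5.6701,6.9679) cross=30.020; C₋=(3.5355,-6.8451) cross=-30.020
θ=41°:   branch + wants cross > 0 → take C=(5.6701,6.9679) (cross=30.020)
θ=41°: ex = (C−B)/|BC| = (0.6144,0.7890); ey = (-0.7890,0.6144)
θ=41°: P = B + -3.16·ex + 3.32·ey = (-3.8063,0.2028)
θ=135°: B = A + 1.00·(cos135°, sin135°) = (-0.7071, 0.7071)
θ=135°: |BD| = 5.7507
θ=135°: circle(B,8.00) ∩ circle(D,7.00): a=4.1796, h=6.8214
θ=135°:   candidates: C₊=(4.2795,6.9628) cross=39.228; C₋=(2.6020,-6.5764) cross=-39.228
θ=135°:   branch + wants cross > 0 → take C=(4.2795,6.9628) (cross=39.228)
θ=135°: ex = (C−B)/|BC| = (0.6233,0.7820); ey = (-0.7820,0.6233)
θ=135°: P = B + -3.16·ex + 3.32·ey = (-5.2729,0.3055)
θ=255°: B = A + 1.00·(cos255°, sin255°) = (-0.2588, -0.9659)
θ=255°: |BD| = 5.3468
θ=255°: circle(B,8.00) ∩ circle(D,7.00): a=4.0761, h=6.8837
θ=255°:   candidates: C₊=(2.5066,6.5409) cross=36.806; C₋=(4.9938,-7.0000) cross=-36.806
θ=255°:   branch + wants cross > 0 → take C=(2.5066,6.5409) (cross=36.806)
θ=255°: ex = (C−B)/|BC| = (0.3457,0.9384); ey = (-0.9384,0.3457)
θ=255°: P = B + -3.16·ex + 3.32·ey = (-4.4665,-2.7834)

θ=41°: -3.81 0.20
θ=135°: -5.27 0.31
θ=255°: -4.47 -2.78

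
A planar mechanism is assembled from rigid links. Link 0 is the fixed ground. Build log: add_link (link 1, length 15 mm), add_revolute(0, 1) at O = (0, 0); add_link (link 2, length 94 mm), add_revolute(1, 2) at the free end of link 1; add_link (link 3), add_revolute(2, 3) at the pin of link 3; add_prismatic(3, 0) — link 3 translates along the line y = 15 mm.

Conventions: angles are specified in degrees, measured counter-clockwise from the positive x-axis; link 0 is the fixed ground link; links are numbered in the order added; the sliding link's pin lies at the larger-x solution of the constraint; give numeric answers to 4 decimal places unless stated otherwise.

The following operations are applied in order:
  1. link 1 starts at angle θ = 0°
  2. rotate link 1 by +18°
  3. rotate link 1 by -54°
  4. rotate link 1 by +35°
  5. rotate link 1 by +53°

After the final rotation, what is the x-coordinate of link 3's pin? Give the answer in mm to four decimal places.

geometry: r = 15 mm, L = 94 mm, e = 15 mm; θ starts at 0°
rotate link 1 by +18°: θ ← 0° +18° = 18°
rotate link 1 by -54°: θ ← 18° -54° = -36°
rotate link 1 by +35°: θ ← -36° +35° = -1°
rotate link 1 by +53°: θ ← -1° +53° = 52°
crank pin P = (r cos θ, r sin θ) = (9.234922, 11.820161)
h = r sin θ − e = 11.820161 − 15 = -3.179839
x = r cos θ + √(L² − h²) = 9.234922 + 93.946201 = 103.181123

103.1811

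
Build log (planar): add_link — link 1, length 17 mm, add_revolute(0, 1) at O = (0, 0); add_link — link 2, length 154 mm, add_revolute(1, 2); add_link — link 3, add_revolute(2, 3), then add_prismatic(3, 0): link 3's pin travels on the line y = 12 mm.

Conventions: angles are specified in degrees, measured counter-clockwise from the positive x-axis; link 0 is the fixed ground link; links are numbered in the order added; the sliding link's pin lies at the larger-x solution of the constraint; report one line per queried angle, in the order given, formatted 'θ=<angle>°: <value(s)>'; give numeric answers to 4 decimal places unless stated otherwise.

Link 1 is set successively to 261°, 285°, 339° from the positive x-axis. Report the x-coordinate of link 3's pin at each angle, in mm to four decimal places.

geometry: r = 17 mm, L = 154 mm, e = 12 mm
θ=261°: crank pin P = (r cos θ, r sin θ) = (-2.659386, -16.790702)
θ=261°: h = r sin θ − e = -16.790702 − 12 = -28.790702
θ=261°: x = r cos θ + √(L² − h²) = -2.659386 + 151.284816 = 148.625430
θ=285°: crank pin P = (r cos θ, r sin θ) = (4.399924, -16.420739)
θ=285°: h = r sin θ − e = -16.420739 − 12 = -28.420739
θ=285°: x = r cos θ + √(L² − h²) = 4.399924 + 151.354754 = 155.754678
θ=339°: crank pin P = (r cos θ, r sin θ) = (15.870867, -6.092255)
θ=339°: h = r sin θ − e = -6.092255 − 12 = -18.092255
θ=339°: x = r cos θ + √(L² − h²) = 15.870867 + 152.933549 = 168.804416

θ=261°: 148.6254
θ=285°: 155.7547
θ=339°: 168.8044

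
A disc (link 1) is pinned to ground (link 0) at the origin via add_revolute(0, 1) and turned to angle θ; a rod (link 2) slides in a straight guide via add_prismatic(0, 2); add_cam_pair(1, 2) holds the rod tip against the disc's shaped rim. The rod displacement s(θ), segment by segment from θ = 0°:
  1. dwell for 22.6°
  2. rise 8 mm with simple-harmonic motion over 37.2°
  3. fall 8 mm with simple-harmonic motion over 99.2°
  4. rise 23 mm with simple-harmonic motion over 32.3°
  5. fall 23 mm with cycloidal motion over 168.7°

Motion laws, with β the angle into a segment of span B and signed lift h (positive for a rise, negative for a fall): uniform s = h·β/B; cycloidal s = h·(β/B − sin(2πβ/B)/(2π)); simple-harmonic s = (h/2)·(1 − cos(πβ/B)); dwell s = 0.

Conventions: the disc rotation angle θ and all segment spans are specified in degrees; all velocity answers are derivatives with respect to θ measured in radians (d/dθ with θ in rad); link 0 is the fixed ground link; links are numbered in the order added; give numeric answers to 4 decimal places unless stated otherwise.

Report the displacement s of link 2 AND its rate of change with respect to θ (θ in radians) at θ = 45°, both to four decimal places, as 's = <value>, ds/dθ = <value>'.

segment 1 (0° to 22.6°, dwell): s unchanged at 0.0000
θ = 45° falls in segment 2 (22.6° to 59.8°, simple-harmonic, h = 8): β = 45 − 22.6 = 22.4°, B = 37.2°; Δs = 8/2·(1 − cos(π·0.6022)) = 5.2617; s = 0.0000 + 5.2617 = 5.2617
velocity in seg [22.6°–59.8°] (simple-harmonic), θ in radians: β = 22.4° = 0.3910 rad, B = 37.2° = 0.6493 rad; ds/dθ = (πh/(2B)) sin(πβ/B) = (π·8/(2·0.6493)) sin(π·0.6022) = 18.366718 mm/rad

s = 5.2617, ds/dθ = 18.3667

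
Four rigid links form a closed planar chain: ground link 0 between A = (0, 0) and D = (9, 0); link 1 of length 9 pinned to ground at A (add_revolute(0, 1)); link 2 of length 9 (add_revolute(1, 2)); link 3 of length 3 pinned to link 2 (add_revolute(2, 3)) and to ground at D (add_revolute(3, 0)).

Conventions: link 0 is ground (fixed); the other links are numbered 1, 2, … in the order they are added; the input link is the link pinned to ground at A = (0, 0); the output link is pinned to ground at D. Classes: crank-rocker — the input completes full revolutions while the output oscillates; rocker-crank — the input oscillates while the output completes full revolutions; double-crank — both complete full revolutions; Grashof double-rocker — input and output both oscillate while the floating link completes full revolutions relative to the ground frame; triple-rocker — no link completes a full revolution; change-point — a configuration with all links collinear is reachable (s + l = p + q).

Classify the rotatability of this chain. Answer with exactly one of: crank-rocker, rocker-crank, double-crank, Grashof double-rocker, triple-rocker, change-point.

lengths: ground=9, input=9, coupler=9, output=3
sorted: s=3 (shortest), l=9 (longest), p+q=18
s + l = 12 vs p + q = 18
s + l < p + q (Grashof) with shortest = output link → rocker-crank

rocker-crank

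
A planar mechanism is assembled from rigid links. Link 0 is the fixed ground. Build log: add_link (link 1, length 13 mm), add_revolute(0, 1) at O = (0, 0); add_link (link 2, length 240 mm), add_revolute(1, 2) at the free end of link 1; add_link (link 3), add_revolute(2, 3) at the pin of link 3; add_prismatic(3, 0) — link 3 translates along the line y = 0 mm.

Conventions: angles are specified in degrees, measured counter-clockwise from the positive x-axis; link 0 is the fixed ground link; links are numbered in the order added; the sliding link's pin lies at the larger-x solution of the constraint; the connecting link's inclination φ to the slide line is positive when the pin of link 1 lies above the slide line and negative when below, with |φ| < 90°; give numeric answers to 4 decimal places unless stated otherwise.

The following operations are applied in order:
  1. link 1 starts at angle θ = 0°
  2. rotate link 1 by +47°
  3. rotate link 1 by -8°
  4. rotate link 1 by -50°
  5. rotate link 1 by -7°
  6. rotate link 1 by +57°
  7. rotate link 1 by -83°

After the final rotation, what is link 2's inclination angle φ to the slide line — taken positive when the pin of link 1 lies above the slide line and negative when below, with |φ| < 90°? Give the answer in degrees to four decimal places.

geometry: r = 13 mm, L = 240 mm, e = 0 mm; θ starts at 0°
rotate link 1 by +47°: θ ← 0° +47° = 47°
rotate link 1 by -8°: θ ← 47° -8° = 39°
rotate link 1 by -50°: θ ← 39° -50° = -11°
rotate link 1 by -7°: θ ← -11° -7° = -18°
rotate link 1 by +57°: θ ← -18° +57° = 39°
rotate link 1 by -83°: θ ← 39° -83° = -44°
h = r sin θ − e = -9.030559 − 0 = -9.030559
sin φ = h / L = -9.030559 / 240 = -0.03762733
φ = arcsin(-0.03762733) = -2.156396°

-2.1564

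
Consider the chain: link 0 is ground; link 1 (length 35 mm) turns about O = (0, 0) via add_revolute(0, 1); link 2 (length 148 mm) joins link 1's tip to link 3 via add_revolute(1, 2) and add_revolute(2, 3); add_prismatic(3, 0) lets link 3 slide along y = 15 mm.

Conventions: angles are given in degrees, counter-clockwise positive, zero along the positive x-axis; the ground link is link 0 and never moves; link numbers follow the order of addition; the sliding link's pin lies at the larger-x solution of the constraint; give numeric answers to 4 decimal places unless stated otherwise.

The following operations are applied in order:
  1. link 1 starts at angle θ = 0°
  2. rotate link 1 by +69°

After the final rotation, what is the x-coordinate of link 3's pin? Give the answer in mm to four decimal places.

geometry: r = 35 mm, L = 148 mm, e = 15 mm; θ starts at 0°
rotate link 1 by +69°: θ ← 0° +69° = 69°
crank pin P = (r cos θ, r sin θ) = (12.542878, 32.675315)
h = r sin θ − e = 32.675315 − 15 = 17.675315
x = r cos θ + √(L² − h²) = 12.542878 + 146.940747 = 159.483626

159.4836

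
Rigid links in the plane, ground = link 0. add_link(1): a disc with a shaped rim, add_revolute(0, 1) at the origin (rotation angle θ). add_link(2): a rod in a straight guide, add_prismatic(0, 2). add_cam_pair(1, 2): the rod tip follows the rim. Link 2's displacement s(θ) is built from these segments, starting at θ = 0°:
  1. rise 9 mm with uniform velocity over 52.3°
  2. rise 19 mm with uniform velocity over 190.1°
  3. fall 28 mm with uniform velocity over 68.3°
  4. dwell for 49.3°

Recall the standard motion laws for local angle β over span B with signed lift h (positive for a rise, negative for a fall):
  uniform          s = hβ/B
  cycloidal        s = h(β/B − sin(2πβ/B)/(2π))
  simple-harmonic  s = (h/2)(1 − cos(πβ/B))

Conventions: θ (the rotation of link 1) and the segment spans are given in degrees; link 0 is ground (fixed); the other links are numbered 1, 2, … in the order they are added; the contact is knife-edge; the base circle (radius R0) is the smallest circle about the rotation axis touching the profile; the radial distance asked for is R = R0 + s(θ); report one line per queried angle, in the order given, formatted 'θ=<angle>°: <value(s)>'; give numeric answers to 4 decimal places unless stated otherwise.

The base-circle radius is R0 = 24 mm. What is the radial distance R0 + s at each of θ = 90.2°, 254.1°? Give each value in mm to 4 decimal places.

segment 1 (0° to 52.3°, uniform, h = 9) is passed completely: s = 0.0000 + (9) = 9.0000
θ = 90.2° falls in segment 2 (52.3° to 242.4°, uniform, h = 19): β = 90.2 − 52.3 = 37.9°, B = 190.1°; Δs = 19·37.9/190.1 = 3.7880; s = 9.0000 + 3.7880 = 12.7880
segment 2 (52.3° to 242.4°, uniform, h = 19) is passed completely: s = 9.0000 + (19) = 28.0000
θ = 254.1° falls in segment 3 (242.4° to 310.7°, uniform, h = -28): β = 254.1 − 242.4 = 11.7°, B = 68.3°; Δs = -28·11.7/68.3 = -4.7965; s = 28.0000 − 4.7965 = 23.2035
θ=90.2°: R = R0 + s = 24 + 12.7880 = 36.7880
θ=254.1°: R = R0 + s = 24 + 23.2035 = 47.2035

θ=90.2°: 36.7880
θ=254.1°: 47.2035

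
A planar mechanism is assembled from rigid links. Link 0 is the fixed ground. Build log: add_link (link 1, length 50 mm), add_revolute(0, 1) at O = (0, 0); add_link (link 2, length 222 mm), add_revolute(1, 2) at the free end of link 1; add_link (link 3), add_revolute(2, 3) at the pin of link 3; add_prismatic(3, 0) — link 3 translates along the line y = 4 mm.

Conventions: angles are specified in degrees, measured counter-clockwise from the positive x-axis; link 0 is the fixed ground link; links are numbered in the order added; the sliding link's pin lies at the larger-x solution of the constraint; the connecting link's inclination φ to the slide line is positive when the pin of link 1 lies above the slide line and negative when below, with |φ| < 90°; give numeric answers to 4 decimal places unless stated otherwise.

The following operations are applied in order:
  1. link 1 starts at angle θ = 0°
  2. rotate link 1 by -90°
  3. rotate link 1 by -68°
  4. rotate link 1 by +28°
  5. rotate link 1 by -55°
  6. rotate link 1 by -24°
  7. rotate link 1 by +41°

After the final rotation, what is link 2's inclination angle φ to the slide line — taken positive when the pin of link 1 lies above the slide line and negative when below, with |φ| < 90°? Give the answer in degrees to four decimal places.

geometry: r = 50 mm, L = 222 mm, e = 4 mm; θ starts at 0°
rotate link 1 by -90°: θ ← 0° -90° = -90°
rotate link 1 by -68°: θ ← -90° -68° = -158°
rotate link 1 by +28°: θ ← -158° +28° = -130°
rotate link 1 by -55°: θ ← -130° -55° = -185°
rotate link 1 by -24°: θ ← -185° -24° = -209°
rotate link 1 by +41°: θ ← -209° +41° = -168°
h = r sin θ − e = -10.395585 − 4 = -14.395585
sin φ = h / L = -14.395585 / 222 = -0.06484498
φ = arcsin(-0.06484498) = -3.717952°

-3.7180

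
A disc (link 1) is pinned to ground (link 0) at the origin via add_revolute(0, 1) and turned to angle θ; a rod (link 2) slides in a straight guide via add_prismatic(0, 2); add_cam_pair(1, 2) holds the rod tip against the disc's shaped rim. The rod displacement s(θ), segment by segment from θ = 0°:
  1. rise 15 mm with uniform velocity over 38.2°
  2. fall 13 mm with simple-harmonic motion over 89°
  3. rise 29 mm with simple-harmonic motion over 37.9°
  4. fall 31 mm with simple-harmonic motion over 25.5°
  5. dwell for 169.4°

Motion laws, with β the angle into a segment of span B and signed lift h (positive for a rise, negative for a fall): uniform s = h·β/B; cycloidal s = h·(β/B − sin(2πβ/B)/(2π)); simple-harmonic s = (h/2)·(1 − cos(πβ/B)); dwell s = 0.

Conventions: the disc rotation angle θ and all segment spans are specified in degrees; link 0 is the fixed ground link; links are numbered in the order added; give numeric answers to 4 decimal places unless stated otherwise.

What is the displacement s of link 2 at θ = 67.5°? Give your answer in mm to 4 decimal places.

segment 1 (0° to 38.2°, uniform, h = 15) is passed completely: s = 0.0000 + (15) = 15.0000
θ = 67.5° falls in segment 2 (38.2° to 127.2°, simple-harmonic, h = -13): β = 67.5 − 38.2 = 29.3°, B = 89°; Δs = -13/2·(1 − cos(π·0.3292)) = -3.1774; s = 15.0000 − 3.1774 = 11.8226

11.8226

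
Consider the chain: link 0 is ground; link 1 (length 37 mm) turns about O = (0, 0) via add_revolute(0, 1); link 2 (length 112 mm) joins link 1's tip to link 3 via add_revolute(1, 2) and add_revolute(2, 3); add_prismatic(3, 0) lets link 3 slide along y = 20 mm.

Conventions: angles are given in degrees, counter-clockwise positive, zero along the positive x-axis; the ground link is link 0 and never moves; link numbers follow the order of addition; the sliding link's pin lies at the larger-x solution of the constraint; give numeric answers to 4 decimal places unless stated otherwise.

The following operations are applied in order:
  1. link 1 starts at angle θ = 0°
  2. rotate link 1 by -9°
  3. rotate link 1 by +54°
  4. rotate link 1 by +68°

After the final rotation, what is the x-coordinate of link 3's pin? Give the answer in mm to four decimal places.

geometry: r = 37 mm, L = 112 mm, e = 20 mm; θ starts at 0°
rotate link 1 by -9°: θ ← 0° -9° = -9°
rotate link 1 by +54°: θ ← -9° +54° = 45°
rotate link 1 by +68°: θ ← 45° +68° = 113°
crank pin P = (r cos θ, r sin θ) = (-14.457052, 34.058680)
h = r sin θ − e = 34.058680 − 20 = 14.058680
x = r cos θ + √(L² − h²) = -14.457052 + 111.114146 = 96.657095

96.6571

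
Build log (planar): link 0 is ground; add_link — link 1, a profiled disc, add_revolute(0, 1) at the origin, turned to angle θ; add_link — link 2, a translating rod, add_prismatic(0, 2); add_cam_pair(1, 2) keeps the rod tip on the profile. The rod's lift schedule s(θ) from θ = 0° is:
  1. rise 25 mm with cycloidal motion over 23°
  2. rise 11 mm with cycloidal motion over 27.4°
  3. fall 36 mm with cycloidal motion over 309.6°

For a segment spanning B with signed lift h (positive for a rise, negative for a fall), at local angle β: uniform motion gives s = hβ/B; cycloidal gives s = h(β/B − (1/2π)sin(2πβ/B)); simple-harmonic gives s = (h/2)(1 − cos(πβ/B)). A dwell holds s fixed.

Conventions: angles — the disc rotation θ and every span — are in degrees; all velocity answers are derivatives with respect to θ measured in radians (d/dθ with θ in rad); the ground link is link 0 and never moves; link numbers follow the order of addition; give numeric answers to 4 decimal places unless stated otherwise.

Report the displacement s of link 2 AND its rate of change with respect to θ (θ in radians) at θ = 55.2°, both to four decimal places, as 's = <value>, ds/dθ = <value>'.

seg 1 [0°–23°] cycloidal, h=25: full span → s += 25 → s = 25.0000
seg 2 [23°–50.4°] cycloidal, h=11: full span → s += 11 → s = 36.0000
seg 3 [50.4°–360°] cycloidal, h=-36: θ=55.2° here. β=4.8, B=309.6. -36·(0.0155 − sin(2π·0.0155)/(2π)) = -0.0009 → s = 35.9991
velocity in seg [50.4°–360°] (cycloidal), θ in radians: β = 4.8° = 0.0838 rad, B = 309.6° = 5.4035 rad; ds/dθ = (h/B)(1 − cos(2πβ/B)) = ((-36)/5.4035)(1 − cos(2π·0.0155)) = -0.031586 mm/rad

s = 35.9991, ds/dθ = -0.0316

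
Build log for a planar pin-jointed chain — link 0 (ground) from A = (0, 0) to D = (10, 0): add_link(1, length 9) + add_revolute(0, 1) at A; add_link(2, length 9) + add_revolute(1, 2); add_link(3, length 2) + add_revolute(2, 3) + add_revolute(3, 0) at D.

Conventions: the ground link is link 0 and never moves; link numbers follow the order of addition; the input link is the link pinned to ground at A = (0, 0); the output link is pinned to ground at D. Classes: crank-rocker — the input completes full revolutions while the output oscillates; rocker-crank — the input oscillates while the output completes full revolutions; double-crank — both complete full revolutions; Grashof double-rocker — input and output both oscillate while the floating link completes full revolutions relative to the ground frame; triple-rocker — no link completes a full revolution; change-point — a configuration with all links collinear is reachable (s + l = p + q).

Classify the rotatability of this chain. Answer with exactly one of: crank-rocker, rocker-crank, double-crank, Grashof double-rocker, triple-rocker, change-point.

lengths: ground=10, input=9, coupler=9, output=2
sorted: s=2 (shortest), l=10 (longest), p+q=18
s + l = 12 vs p + q = 18
s + l < p + q (Grashof) with shortest = output link → rocker-crank

rocker-crank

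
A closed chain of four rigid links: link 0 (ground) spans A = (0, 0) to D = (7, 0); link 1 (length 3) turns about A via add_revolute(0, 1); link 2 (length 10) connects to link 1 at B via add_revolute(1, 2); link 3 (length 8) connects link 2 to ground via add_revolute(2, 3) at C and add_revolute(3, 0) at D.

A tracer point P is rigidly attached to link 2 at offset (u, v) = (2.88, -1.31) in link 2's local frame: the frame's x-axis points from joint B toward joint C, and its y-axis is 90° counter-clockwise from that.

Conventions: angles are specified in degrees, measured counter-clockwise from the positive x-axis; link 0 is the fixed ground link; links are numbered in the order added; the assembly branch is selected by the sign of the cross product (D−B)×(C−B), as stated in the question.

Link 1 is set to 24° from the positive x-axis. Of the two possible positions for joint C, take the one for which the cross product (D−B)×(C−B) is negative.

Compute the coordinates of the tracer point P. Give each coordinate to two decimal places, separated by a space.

A=(0,0), D=(7.00,0)
B = A + 3.00·(cos24°, sin24°) = (2.7406, 1.2202)
|BD| = 4.4307
circle(B,10.00) ∩ circle(D,8.00): a=6.2779, h=7.7838
  candidates: C₊=(10.9194,6.9741) cross=34.488; C₋=(6.6321,-7.9915) cross=-34.488
  branch - wants cross < 0 → take C=(6.6321,-7.9915) (cross=-34.488)
ex = (C−B)/|BC| = (0.3891,-0.9212); ey = (0.9212,0.3891)
P = B + 2.88·ex + -1.31·ey = (2.6546,-1.9426)

2.65 -1.94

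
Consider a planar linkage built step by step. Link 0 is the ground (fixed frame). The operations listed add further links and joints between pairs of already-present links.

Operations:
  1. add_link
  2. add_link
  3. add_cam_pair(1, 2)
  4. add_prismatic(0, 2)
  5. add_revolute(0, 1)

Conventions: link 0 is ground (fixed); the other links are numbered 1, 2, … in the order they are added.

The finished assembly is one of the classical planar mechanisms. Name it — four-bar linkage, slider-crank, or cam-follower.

links: 3 (incl. ground); joints: 1 revolute, 1 prismatic, 1 higher (cam) pair, forming one closed loop
3 links, revolute + prismatic + higher pair in one loop → cam-follower

cam-follower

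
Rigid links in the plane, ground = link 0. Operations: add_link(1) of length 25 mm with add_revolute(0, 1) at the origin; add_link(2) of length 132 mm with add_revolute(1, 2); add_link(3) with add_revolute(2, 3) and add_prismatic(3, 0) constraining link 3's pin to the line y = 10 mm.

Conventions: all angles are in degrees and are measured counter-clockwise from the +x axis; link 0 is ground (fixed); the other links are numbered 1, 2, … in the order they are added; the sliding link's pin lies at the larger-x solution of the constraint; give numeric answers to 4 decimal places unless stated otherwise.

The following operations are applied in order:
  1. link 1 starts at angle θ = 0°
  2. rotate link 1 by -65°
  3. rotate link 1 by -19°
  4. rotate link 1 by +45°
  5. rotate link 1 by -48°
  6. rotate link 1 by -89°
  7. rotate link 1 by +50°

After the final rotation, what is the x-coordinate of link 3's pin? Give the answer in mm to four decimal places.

geometry: r = 25 mm, L = 132 mm, e = 10 mm; θ starts at 0°
rotate link 1 by -65°: θ ← 0° -65° = -65°
rotate link 1 by -19°: θ ← -65° -19° = -84°
rotate link 1 by +45°: θ ← -84° +45° = -39°
rotate link 1 by -48°: θ ← -39° -48° = -87°
rotate link 1 by -89°: θ ← -87° -89° = -176°
rotate link 1 by +50°: θ ← -176° +50° = -126°
crank pin P = (r cos θ, r sin θ) = (-14.694631, -20.225425)
h = r sin θ − e = -20.225425 − 10 = -30.225425
x = r cos θ + √(L² − h²) = -14.694631 + 128.492894 = 113.798262

113.7983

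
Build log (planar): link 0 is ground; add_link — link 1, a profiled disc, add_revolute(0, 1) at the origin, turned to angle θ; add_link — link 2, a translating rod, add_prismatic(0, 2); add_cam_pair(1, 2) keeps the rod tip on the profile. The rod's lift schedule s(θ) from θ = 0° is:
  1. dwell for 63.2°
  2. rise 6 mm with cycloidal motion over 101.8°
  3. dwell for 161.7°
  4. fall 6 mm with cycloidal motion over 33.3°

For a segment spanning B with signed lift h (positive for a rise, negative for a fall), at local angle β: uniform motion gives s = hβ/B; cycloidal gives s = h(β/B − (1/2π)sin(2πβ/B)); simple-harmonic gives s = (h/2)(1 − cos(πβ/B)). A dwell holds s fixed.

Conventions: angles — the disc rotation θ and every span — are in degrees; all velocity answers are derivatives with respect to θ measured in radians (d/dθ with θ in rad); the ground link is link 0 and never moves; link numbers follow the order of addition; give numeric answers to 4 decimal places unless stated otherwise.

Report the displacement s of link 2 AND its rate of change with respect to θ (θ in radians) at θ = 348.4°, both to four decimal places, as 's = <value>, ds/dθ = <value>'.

seg 1 [0°–63.2°] dwell: s stays 0.0000
seg 2 [63.2°–165°] cycloidal, h=6: full span → s += 6 → s = 6.0000
seg 3 [165°–326.7°] dwell: s stays 6.0000
seg 4 [326.7°–360°] cycloidal, h=-6: θ=348.4° here. β=21.7, B=33.3. -6·(0.6517 − sin(2π·0.6517)/(2π)) = -4.6882 → s = 1.3118
velocity in seg [326.7°–360°] (cycloidal), θ in radians: β = 21.7° = 0.3787 rad, B = 33.3° = 0.5812 rad; ds/dθ = (h/B)(1 − cos(2πβ/B)) = ((-6)/0.5812)(1 − cos(2π·0.6517)) = -16.304604 mm/rad

s = 1.3118, ds/dθ = -16.3046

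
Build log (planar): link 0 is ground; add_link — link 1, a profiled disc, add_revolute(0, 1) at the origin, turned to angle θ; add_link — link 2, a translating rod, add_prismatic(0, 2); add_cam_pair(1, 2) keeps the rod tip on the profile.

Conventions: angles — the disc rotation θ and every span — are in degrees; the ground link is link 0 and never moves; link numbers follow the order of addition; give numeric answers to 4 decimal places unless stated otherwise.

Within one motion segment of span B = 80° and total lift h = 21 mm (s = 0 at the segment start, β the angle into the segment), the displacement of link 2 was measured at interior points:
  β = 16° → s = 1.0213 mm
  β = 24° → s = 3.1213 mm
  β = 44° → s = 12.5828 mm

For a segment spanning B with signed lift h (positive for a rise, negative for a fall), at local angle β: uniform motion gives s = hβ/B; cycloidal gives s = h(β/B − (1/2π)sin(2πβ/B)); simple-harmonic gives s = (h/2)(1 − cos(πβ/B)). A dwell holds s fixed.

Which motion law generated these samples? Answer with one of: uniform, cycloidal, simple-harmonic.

candidates at β/B = r: uniform s = h·r (linear in β); cycloidal s = h·(r − sin(2πr)/(2π)); simple-harmonic s = (h/2)(1 − cos(πr))
β=16°: printed 1.0213 | uniform 4.2000, cycloidal 1.0213, simple-harmonic 2.0053
β=24°: printed 3.1213 | uniform 6.3000, cycloidal 3.1213, simple-harmonic 4.3283
β=44°: printed 12.5828 | uniform 11.5500, cycloidal 12.5828, simple-harmonic 12.1426
only one law matches every sample → cycloidal

cycloidal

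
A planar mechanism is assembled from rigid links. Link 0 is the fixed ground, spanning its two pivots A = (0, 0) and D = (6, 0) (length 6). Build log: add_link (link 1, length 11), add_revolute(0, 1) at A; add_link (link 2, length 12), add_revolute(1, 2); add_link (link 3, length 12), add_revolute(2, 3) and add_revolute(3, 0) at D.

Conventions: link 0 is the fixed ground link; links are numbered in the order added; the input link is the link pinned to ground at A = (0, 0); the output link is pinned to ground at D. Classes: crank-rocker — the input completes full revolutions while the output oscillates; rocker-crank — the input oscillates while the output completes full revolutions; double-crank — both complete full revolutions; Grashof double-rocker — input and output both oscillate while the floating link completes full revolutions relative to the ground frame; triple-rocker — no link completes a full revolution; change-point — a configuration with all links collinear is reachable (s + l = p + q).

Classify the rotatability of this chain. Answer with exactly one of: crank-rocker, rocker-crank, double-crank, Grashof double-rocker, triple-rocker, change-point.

lengths: ground=6, input=11, coupler=12, output=12
sorted: s=6 (shortest), l=12 (longest), p+q=23
s + l = 18 vs p + q = 23
s + l < p + q (Grashof) with shortest = ground link → double-crank

double-crank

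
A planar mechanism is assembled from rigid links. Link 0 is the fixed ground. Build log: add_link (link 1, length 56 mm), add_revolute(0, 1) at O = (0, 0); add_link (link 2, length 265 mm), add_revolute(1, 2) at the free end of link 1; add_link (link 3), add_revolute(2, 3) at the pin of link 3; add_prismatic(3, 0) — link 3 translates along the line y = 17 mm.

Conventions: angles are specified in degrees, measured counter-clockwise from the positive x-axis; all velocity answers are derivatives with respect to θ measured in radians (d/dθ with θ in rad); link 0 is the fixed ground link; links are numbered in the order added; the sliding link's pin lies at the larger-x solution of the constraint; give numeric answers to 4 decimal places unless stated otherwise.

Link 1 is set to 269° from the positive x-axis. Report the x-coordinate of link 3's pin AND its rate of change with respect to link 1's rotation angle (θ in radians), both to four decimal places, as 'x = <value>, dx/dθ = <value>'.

geometry: r = 56 mm, L = 265 mm, e = 17 mm
crank pin P = (r cos θ, r sin θ) = (-0.977335, -55.991471)
h = r sin θ − e = -55.991471 − 17 = -72.991471
x = r cos θ + √(L² − h²) = -0.977335 + 254.749377 = 253.772042
dx/dθ = −r sin θ − h·r cos θ/√(L² − h²) (θ in radians; h = -72.991471) = 55.711442

x = 253.7720, dx/dθ = 55.7114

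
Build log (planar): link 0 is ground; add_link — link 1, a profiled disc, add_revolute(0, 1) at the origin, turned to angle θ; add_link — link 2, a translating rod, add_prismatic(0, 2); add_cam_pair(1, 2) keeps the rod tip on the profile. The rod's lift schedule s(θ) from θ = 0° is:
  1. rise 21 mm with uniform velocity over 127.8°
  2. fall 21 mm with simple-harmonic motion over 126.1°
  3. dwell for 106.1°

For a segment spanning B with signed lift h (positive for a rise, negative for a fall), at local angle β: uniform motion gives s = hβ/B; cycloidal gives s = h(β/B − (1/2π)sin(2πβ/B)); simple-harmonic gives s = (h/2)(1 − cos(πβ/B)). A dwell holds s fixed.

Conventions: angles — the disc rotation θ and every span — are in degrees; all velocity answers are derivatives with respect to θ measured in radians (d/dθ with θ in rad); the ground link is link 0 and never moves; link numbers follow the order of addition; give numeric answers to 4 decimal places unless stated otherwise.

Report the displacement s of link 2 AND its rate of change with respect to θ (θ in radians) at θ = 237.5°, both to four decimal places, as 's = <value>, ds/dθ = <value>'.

seg 1 [0°–127.8°] uniform, h=21: full span → s += 21 → s = 21.0000
seg 2 [127.8°–253.9°] simple-harmonic, h=-21: θ=237.5° here. β=109.7, B=126.1. -21/2·(1 − cos(π·0.8699)) = -20.1357 → s = 0.8643
velocity in seg [127.8°–253.9°] (simple-harmonic), θ in radians: β = 109.7° = 1.9146 rad, B = 126.1° = 2.2009 rad; ds/dθ = (πh/(2B)) sin(πβ/B) = (π·(-21)/(2·2.2009)) sin(π·0.8699) = -5.954893 mm/rad

s = 0.8643, ds/dθ = -5.9549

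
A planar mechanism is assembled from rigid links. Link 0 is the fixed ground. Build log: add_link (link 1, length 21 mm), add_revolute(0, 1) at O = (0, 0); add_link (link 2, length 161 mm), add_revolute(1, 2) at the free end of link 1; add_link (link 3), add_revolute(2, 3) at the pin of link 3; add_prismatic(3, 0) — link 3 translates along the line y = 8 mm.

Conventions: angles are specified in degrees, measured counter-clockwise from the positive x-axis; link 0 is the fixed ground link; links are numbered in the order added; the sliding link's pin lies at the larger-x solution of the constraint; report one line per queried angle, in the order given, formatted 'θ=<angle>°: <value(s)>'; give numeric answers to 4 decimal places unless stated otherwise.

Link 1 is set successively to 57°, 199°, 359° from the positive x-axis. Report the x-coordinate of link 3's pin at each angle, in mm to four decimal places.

geometry: r = 21 mm, L = 161 mm, e = 8 mm
θ=57°: crank pin P = (r cos θ, r sin θ) = (11.437420, 17.612082)
θ=57°: h = r sin θ − e = 17.612082 − 8 = 9.612082
θ=57°: x = r cos θ + √(L² − h²) = 11.437420 + 160.712812 = 172.150232
θ=199°: crank pin P = (r cos θ, r sin θ) = (-19.855890, -6.836931)
θ=199°: h = r sin θ − e = -6.836931 − 8 = -14.836931
θ=199°: x = r cos θ + √(L² − h²) = -19.855890 + 160.314895 = 140.459005
θ=359°: crank pin P = (r cos θ, r sin θ) = (20.996802, -0.366501)
θ=359°: h = r sin θ − e = -0.366501 − 8 = -8.366501
θ=359°: x = r cos θ + √(L² − h²) = 20.996802 + 160.782467 = 181.779269

θ=57°: 172.1502
θ=199°: 140.4590
θ=359°: 181.7793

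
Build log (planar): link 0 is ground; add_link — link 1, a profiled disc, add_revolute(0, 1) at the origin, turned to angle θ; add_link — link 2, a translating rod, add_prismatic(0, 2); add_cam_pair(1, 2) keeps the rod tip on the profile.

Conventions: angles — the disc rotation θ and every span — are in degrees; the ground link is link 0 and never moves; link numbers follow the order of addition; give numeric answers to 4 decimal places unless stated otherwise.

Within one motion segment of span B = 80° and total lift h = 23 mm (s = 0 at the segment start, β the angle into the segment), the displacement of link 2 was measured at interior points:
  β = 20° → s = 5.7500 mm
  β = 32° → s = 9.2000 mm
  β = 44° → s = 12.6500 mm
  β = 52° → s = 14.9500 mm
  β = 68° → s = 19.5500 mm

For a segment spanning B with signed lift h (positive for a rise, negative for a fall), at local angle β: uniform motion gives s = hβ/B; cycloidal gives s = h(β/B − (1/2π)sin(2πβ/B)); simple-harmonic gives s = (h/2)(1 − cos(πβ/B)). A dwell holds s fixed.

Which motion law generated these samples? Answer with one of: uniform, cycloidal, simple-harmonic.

candidates at β/B = r: uniform s = h·r (linear in β); cycloidal s = h·(r − sin(2πr)/(2π)); simple-harmonic s = (h/2)(1 − cos(πr))
β=20°: printed 5.7500 | uniform 5.7500, cycloidal 2.0894, simple-harmonic 3.3683
β=32°: printed 9.2000 | uniform 9.2000, cycloidal 7.0484, simple-harmonic 7.9463
β=44°: printed 12.6500 | uniform 12.6500, cycloidal 13.7812, simple-harmonic 13.2990
β=52°: printed 14.9500 | uniform 14.9500, cycloidal 17.9115, simple-harmonic 16.7209
β=68°: printed 19.5500 | uniform 19.5500, cycloidal 22.5115, simple-harmonic 21.7466
only one law matches every sample → uniform

uniform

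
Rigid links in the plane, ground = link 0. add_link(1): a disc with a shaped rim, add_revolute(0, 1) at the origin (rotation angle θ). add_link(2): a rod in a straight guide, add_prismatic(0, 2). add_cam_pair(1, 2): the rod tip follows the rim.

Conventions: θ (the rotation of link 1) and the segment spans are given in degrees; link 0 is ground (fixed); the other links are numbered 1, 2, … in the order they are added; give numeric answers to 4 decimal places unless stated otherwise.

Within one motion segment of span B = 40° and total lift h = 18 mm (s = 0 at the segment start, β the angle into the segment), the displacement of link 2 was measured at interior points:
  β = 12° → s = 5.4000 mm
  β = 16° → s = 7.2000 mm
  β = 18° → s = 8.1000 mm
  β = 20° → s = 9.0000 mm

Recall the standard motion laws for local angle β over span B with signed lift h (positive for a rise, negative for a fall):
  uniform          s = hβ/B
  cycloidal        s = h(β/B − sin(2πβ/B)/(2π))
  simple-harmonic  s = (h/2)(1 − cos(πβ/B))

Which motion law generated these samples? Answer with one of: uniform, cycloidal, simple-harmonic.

candidates at β/B = r: uniform s = h·r (linear in β); cycloidal s = h·(r − sin(2πr)/(2π)); simple-harmonic s = (h/2)(1 − cos(πr))
β=12°: printed 5.4000 | uniform 5.4000, cycloidal 2.6754, simple-harmonic 3.7099
β=16°: printed 7.2000 | uniform 7.2000, cycloidal 5.5161, simple-harmonic 6.2188
β=18°: printed 8.1000 | uniform 8.1000, cycloidal 7.2147, simple-harmonic 7.5921
β=20°: printed 9.0000 | uniform 9.0000, cycloidal 9.0000, simple-harmonic 9.0000
only one law matches every sample → uniform

uniform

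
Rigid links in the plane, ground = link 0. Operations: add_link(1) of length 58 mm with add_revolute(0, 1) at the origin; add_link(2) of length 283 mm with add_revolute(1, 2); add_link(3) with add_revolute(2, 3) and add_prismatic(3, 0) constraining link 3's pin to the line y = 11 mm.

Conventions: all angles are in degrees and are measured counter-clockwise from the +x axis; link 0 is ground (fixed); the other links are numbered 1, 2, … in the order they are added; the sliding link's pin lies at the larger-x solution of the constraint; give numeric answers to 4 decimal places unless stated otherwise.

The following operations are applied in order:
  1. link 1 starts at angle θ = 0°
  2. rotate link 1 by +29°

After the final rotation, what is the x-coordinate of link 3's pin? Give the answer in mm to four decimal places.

geometry: r = 58 mm, L = 283 mm, e = 11 mm; θ starts at 0°
rotate link 1 by +29°: θ ← 0° +29° = 29°
crank pin P = (r cos θ, r sin θ) = (50.727943, 28.118958)
h = r sin θ − e = 28.118958 − 11 = 17.118958
x = r cos θ + √(L² − h²) = 50.727943 + 282.481754 = 333.209697

333.2097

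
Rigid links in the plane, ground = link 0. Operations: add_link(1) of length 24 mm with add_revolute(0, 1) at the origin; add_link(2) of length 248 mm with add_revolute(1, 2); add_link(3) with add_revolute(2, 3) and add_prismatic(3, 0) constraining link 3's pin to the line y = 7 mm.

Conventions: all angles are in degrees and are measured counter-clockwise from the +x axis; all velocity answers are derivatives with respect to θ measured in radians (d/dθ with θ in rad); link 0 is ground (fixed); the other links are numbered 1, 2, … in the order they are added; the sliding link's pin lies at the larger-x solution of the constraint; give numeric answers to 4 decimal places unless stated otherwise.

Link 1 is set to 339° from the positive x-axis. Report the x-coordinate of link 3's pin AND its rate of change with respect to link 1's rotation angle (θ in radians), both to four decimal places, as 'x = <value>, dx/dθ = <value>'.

geometry: r = 24 mm, L = 248 mm, e = 7 mm
crank pin P = (r cos θ, r sin θ) = (22.405930, -8.600831)
h = r sin θ − e = -8.600831 − 7 = -15.600831
x = r cos θ + √(L² − h²) = 22.405930 + 247.508816 = 269.914746
dx/dθ = −r sin θ − h·r cos θ/√(L² − h²) (θ in radians; h = -15.600831) = 10.013108

x = 269.9147, dx/dθ = 10.0131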